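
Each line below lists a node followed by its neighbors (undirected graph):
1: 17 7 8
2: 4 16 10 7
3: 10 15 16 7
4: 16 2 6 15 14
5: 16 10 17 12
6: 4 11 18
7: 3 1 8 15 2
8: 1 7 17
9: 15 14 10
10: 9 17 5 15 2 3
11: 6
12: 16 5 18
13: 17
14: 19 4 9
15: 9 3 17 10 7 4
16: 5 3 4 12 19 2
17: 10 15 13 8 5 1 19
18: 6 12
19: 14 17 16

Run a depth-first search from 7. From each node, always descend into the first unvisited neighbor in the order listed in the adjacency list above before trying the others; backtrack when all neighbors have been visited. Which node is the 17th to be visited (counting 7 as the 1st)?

Visit 7
7 → 3
3 → 10
10 → 9
9 → 15
15 → 17
17 → 13
17 → 8
8 → 1
17 → 5
5 → 16
16 → 4
4 → 2
4 → 6
6 → 11
6 → 18
18 → 12
4 → 14
14 → 19

Visit order: 7, 3, 10, 9, 15, 17, 13, 8, 1, 5, 16, 4, 2, 6, 11, 18, 12, 14, 19

12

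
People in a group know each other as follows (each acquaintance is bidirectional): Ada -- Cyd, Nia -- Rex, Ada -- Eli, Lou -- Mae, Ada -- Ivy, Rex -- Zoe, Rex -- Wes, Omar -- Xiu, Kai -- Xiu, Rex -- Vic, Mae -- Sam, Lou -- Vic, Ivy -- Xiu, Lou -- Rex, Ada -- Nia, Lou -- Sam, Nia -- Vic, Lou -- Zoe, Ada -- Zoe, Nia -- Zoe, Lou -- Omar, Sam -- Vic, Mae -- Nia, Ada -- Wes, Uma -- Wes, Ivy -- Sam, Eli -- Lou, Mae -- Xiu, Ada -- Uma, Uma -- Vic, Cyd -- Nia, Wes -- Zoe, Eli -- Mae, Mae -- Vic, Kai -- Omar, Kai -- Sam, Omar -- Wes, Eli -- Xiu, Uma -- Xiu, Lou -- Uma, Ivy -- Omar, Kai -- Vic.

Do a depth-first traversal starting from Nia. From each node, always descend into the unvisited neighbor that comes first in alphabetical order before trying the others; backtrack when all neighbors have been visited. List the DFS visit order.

Nia Ada Cyd Eli Lou Mae Sam Ivy Omar Kai Vic Rex Wes Uma Xiu Zoe

Visit Nia
Nia → Ada
Ada → Cyd
Ada → Eli
Eli → Lou
Lou → Mae
Mae → Sam
Sam → Ivy
Ivy → Omar
Omar → Kai
Kai → Vic
Vic → Rex
Rex → Wes
Wes → Uma
Uma → Xiu
Wes → Zoe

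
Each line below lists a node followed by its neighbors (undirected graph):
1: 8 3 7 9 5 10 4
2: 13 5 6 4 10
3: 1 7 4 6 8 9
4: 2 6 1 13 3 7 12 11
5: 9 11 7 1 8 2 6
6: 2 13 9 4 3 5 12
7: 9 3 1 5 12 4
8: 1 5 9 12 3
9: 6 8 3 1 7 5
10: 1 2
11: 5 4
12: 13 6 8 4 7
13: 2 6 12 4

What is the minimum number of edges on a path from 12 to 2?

Level 0: 12
Level 1: 4, 6, 7, 8, 13
Level 2: 1, 2, 3, 5, 9, 11
Level 3: 10
2 first appears at level 2.

2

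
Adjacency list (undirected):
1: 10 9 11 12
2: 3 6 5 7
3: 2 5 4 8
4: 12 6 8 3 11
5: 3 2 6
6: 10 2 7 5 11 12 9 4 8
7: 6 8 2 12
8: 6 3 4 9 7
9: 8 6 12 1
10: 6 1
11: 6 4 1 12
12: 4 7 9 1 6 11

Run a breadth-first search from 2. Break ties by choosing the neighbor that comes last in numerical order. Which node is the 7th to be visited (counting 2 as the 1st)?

8

Visit 2; enqueue 7, 6, 5, 3 → queue [7, 6, 5, 3]
Visit 7; enqueue 12, 8 → queue [6, 5, 3, 12, 8]
Visit 6; enqueue 11, 10, 9, 4 → queue [5, 3, 12, 8, 11, 10, 9, 4]
Visit 5 → queue [3, 12, 8, 11, 10, 9, 4]
Visit 3 → queue [12, 8, 11, 10, 9, 4]
Visit 12; enqueue 1 → queue [8, 11, 10, 9, 4, 1]
Visit 8 → queue [11, 10, 9, 4, 1]
Visit 11 → queue [10, 9, 4, 1]
Visit 10 → queue [9, 4, 1]
Visit 9 → queue [4, 1]
Visit 4 → queue [1]
Visit 1 → queue []

Visit order: 2, 7, 6, 5, 3, 12, 8, 11, 10, 9, 4, 1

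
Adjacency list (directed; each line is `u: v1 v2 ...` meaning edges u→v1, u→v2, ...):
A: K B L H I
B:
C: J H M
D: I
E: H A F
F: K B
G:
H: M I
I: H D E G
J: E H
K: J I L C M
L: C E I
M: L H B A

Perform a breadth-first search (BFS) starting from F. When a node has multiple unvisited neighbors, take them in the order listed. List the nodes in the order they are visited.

Visit F; enqueue K, B → queue [K, B]
Visit K; enqueue J, I, L, C, M → queue [B, J, I, L, C, M]
Visit B → queue [J, I, L, C, M]
Visit J; enqueue E, H → queue [I, L, C, M, E, H]
Visit I; enqueue D, G → queue [L, C, M, E, H, D, G]
Visit L → queue [C, M, E, H, D, G]
Visit C → queue [M, E, H, D, G]
Visit M; enqueue A → queue [E, H, D, G, A]
Visit E → queue [H, D, G, A]
Visit H → queue [D, G, A]
Visit D → queue [G, A]
Visit G → queue [A]
Visit A → queue []

F, K, B, J, I, L, C, M, E, H, D, G, A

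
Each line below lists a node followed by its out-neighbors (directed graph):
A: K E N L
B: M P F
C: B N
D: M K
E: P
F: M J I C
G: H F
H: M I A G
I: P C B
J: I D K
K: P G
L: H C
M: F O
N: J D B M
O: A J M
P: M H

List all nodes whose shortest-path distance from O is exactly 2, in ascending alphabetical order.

Level 0: O
Level 1: A, J, M
Level 2: D, E, F, I, K, L, N
Level 3: B, C, G, H, P

D, E, F, I, K, L, N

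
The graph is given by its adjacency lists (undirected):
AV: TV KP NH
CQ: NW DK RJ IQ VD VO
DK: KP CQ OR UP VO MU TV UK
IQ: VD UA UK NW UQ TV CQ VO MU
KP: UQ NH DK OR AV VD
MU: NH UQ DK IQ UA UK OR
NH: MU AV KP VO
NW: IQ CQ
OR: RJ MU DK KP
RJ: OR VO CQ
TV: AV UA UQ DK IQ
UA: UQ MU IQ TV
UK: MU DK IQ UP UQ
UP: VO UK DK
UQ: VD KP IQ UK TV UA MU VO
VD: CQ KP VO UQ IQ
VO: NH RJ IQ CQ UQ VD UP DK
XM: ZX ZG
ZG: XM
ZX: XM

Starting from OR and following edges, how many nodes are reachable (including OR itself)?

BFS from OR visits: OR, DK, KP, MU, RJ, CQ, TV, UK, UP, VO, AV, NH, UQ, VD, IQ, UA, NW
Reachable nodes: 17 of 20 total.

17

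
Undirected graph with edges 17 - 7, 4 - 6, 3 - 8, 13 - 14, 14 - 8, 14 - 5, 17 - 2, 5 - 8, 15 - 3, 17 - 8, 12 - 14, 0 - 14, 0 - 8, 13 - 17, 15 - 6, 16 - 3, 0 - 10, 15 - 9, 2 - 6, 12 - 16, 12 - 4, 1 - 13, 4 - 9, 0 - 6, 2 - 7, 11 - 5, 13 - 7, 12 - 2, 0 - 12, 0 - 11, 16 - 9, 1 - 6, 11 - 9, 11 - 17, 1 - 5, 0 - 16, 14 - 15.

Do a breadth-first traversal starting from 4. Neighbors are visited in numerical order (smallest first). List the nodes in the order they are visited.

Visit 4; enqueue 6, 9, 12 → queue [6, 9, 12]
Visit 6; enqueue 0, 1, 2, 15 → queue [9, 12, 0, 1, 2, 15]
Visit 9; enqueue 11, 16 → queue [12, 0, 1, 2, 15, 11, 16]
Visit 12; enqueue 14 → queue [0, 1, 2, 15, 11, 16, 14]
Visit 0; enqueue 8, 10 → queue [1, 2, 15, 11, 16, 14, 8, 10]
Visit 1; enqueue 5, 13 → queue [2, 15, 11, 16, 14, 8, 10, 5, 13]
Visit 2; enqueue 7, 17 → queue [15, 11, 16, 14, 8, 10, 5, 13, 7, 17]
Visit 15; enqueue 3 → queue [11, 16, 14, 8, 10, 5, 13, 7, 17, 3]
Visit 11 → queue [16, 14, 8, 10, 5, 13, 7, 17, 3]
Visit 16 → queue [14, 8, 10, 5, 13, 7, 17, 3]
Visit 14 → queue [8, 10, 5, 13, 7, 17, 3]
Visit 8 → queue [10, 5, 13, 7, 17, 3]
Visit 10 → queue [5, 13, 7, 17, 3]
Visit 5 → queue [13, 7, 17, 3]
Visit 13 → queue [7, 17, 3]
Visit 7 → queue [17, 3]
Visit 17 → queue [3]
Visit 3 → queue []

4 6 9 12 0 1 2 15 11 16 14 8 10 5 13 7 17 3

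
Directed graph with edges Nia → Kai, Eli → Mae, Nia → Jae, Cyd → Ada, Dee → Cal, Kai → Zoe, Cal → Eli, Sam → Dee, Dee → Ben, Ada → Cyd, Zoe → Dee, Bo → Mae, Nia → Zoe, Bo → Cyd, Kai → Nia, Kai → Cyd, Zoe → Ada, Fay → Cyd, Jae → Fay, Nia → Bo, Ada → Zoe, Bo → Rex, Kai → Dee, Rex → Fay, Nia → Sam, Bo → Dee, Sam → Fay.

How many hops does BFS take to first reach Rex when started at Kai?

3

Level 0: Kai
Level 1: Cyd, Dee, Nia, Zoe
Level 2: Ada, Ben, Bo, Cal, Jae, Sam
Level 3: Eli, Fay, Mae, Rex
Rex first appears at level 3.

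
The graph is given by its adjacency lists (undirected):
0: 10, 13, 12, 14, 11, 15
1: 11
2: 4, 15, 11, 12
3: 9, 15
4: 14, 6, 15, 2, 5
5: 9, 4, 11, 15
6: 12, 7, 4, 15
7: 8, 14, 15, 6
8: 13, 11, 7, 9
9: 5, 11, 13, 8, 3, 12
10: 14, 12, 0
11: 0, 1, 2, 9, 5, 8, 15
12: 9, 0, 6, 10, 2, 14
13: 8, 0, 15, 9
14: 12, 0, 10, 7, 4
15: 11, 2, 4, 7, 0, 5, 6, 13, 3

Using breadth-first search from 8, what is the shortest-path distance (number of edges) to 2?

Level 0: 8
Level 1: 7, 9, 11, 13
Level 2: 0, 1, 2, 3, 5, 6, 12, 14, 15
Level 3: 4, 10
2 first appears at level 2.

2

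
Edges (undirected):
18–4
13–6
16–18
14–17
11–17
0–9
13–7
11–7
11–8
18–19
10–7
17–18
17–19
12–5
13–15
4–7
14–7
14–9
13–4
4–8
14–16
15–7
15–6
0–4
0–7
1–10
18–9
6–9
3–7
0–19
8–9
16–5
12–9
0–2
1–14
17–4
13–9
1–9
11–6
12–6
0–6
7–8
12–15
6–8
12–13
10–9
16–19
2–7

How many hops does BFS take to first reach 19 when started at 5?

Level 0: 5
Level 1: 12, 16
Level 2: 6, 9, 13, 14, 15, 18, 19
Level 3: 0, 1, 4, 7, 8, 10, 11, 17
Level 4: 2, 3
19 first appears at level 2.

2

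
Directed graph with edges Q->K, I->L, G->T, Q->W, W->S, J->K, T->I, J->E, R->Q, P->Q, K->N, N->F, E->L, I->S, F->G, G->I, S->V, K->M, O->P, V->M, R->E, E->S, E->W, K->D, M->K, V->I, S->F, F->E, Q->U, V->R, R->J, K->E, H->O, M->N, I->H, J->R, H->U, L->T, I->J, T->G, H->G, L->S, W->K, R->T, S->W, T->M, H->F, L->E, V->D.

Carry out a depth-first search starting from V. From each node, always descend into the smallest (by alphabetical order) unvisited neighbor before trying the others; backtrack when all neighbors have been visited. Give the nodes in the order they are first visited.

V D I H F E L S W K M N T G O P Q U J R

Visit V
V → D
V → I
I → H
H → F
F → E
E → L
L → S
S → W
W → K
K → M
M → N
L → T
T → G
H → O
O → P
P → Q
Q → U
I → J
J → R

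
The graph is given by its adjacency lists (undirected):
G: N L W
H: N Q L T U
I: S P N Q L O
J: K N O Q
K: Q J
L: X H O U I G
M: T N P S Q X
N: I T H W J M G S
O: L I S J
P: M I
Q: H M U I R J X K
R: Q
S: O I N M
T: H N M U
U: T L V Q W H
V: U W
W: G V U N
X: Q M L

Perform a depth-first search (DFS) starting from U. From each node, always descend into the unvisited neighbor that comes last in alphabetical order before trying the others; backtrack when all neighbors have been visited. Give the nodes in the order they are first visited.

Visit U
U → W
W → V
W → N
N → T
T → M
M → X
X → Q
Q → R
Q → K
K → J
J → O
O → S
S → I
I → P
I → L
L → H
L → G

U W V N T M X Q R K J O S I P L H G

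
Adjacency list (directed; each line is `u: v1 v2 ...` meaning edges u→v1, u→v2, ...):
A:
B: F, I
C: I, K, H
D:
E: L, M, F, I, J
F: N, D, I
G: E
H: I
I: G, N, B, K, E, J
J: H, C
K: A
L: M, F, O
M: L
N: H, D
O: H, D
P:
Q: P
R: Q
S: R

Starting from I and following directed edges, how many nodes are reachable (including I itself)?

BFS from I visits: I, G, N, B, K, E, J, H, D, F, A, L, M, C, O
Reachable nodes: 15 of 19 total.

15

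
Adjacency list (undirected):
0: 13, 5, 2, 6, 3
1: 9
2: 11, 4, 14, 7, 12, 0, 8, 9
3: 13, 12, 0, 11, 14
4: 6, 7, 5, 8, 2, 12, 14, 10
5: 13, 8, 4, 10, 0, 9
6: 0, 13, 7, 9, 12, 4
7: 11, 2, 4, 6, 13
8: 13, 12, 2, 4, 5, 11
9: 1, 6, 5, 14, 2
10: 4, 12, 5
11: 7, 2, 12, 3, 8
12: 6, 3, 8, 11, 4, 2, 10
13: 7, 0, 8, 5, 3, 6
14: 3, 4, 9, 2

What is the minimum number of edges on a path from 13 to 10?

Level 0: 13
Level 1: 0, 3, 5, 6, 7, 8
Level 2: 2, 4, 9, 10, 11, 12, 14
Level 3: 1
10 first appears at level 2.

2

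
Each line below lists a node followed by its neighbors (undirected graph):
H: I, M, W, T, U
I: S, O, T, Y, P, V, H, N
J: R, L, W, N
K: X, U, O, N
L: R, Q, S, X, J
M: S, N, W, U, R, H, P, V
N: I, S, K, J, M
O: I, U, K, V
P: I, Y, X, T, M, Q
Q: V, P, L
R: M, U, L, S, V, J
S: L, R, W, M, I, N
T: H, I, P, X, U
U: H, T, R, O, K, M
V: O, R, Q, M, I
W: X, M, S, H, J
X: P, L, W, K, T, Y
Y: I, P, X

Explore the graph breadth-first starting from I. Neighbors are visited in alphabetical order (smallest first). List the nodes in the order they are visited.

I -> H -> N -> O -> P -> S -> T -> V -> Y -> M -> U -> W -> J -> K -> Q -> X -> L -> R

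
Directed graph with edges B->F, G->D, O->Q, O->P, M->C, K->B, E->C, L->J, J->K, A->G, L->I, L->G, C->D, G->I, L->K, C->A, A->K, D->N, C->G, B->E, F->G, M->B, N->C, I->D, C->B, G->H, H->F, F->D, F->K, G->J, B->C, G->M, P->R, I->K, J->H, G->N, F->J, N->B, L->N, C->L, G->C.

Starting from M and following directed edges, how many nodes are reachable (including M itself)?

BFS from M visits: M, B, C, E, F, A, D, G, L, J, K, N, H, I
Reachable nodes: 14 of 18 total.

14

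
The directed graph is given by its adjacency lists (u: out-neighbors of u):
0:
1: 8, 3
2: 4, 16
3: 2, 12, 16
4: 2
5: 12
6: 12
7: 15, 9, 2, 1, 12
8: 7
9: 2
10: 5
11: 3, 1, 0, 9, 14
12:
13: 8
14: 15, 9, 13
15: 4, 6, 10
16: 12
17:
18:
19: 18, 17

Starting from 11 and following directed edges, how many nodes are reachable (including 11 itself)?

17

BFS from 11 visits: 11, 3, 1, 0, 9, 14, 2, 12, 16, 8, 15, 13, 4, 7, 6, 10, 5
Reachable nodes: 17 of 20 total.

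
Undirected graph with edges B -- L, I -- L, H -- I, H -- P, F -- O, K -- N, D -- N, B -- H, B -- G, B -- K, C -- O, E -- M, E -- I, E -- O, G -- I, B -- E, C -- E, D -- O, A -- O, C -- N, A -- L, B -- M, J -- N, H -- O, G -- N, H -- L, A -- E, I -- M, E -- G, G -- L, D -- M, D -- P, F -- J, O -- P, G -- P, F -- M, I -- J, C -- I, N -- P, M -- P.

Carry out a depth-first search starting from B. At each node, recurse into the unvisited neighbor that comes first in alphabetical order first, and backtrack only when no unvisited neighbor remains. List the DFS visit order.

B E A L G I C N D M F J O H P K

Visit B
B → E
E → A
A → L
L → G
G → I
I → C
C → N
N → D
D → M
M → F
F → J
F → O
O → H
H → P
N → K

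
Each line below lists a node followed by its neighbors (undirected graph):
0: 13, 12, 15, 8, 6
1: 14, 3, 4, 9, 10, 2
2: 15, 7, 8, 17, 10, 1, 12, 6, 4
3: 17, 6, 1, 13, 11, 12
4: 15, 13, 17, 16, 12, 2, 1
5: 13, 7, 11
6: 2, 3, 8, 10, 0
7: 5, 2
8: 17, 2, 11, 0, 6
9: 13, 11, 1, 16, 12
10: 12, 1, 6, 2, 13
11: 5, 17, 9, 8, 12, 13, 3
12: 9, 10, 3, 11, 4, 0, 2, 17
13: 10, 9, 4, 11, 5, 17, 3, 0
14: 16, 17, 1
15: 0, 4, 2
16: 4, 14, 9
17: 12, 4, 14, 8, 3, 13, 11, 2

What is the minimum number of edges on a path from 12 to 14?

2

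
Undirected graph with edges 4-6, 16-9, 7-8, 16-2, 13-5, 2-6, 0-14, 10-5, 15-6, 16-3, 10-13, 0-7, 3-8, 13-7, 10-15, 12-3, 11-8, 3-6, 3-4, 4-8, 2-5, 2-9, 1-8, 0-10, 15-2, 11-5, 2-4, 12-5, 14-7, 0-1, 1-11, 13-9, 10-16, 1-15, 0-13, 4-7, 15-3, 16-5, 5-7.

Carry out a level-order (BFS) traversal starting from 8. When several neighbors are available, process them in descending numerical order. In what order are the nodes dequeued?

Visit 8; enqueue 11, 7, 4, 3, 1 → queue [11, 7, 4, 3, 1]
Visit 11; enqueue 5 → queue [7, 4, 3, 1, 5]
Visit 7; enqueue 14, 13, 0 → queue [4, 3, 1, 5, 14, 13, 0]
Visit 4; enqueue 6, 2 → queue [3, 1, 5, 14, 13, 0, 6, 2]
Visit 3; enqueue 16, 15, 12 → queue [1, 5, 14, 13, 0, 6, 2, 16, 15, 12]
Visit 1 → queue [5, 14, 13, 0, 6, 2, 16, 15, 12]
Visit 5; enqueue 10 → queue [14, 13, 0, 6, 2, 16, 15, 12, 10]
Visit 14 → queue [13, 0, 6, 2, 16, 15, 12, 10]
Visit 13; enqueue 9 → queue [0, 6, 2, 16, 15, 12, 10, 9]
Visit 0 → queue [6, 2, 16, 15, 12, 10, 9]
Visit 6 → queue [2, 16, 15, 12, 10, 9]
Visit 2 → queue [16, 15, 12, 10, 9]
Visit 16 → queue [15, 12, 10, 9]
Visit 15 → queue [12, 10, 9]
Visit 12 → queue [10, 9]
Visit 10 → queue [9]
Visit 9 → queue []

8 -> 11 -> 7 -> 4 -> 3 -> 1 -> 5 -> 14 -> 13 -> 0 -> 6 -> 2 -> 16 -> 15 -> 12 -> 10 -> 9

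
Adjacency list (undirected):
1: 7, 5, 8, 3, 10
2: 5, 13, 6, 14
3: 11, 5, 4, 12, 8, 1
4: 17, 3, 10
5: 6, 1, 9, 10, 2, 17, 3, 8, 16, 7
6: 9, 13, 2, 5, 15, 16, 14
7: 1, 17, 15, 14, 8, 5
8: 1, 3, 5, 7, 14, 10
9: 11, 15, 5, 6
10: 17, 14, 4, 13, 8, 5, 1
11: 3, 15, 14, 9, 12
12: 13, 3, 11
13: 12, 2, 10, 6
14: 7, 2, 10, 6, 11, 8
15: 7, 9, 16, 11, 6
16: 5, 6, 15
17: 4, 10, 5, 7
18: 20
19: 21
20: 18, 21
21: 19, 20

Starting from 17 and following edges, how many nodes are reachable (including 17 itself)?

BFS from 17 visits: 17, 4, 5, 7, 10, 3, 1, 2, 6, 8, 9, 16, 14, 15, 13, 11, 12
Reachable nodes: 17 of 21 total.

17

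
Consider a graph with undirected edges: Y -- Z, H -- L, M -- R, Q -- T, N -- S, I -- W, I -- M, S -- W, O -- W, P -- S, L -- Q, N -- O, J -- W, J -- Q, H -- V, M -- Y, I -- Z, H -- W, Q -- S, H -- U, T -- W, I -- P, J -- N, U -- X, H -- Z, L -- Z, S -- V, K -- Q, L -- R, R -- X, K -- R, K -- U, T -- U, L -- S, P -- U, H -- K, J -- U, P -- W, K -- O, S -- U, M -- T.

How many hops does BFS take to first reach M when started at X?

Level 0: X
Level 1: R, U
Level 2: H, J, K, L, M, P, S, T
Level 3: I, N, O, Q, V, W, Y, Z
M first appears at level 2.

2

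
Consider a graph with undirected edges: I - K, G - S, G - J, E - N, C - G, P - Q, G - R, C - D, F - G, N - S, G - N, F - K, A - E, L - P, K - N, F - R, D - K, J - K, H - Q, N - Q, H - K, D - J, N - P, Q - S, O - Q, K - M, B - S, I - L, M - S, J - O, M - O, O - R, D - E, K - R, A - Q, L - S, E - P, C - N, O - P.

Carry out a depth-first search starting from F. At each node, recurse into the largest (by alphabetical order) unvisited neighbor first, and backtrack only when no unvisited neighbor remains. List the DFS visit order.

F R O Q S N P L I K M J G C D E A H B

Visit F
F → R
R → O
O → Q
Q → S
S → N
N → P
P → L
L → I
I → K
K → M
K → J
J → G
G → C
C → D
D → E
E → A
K → H
S → B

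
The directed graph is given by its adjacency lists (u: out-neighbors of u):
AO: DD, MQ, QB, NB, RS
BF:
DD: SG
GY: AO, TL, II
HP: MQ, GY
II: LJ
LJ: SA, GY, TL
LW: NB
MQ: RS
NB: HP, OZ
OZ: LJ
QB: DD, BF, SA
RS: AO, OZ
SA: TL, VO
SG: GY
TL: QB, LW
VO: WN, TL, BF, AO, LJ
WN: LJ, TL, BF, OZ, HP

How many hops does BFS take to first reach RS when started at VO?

Level 0: VO
Level 1: AO, BF, LJ, TL, WN
Level 2: DD, GY, HP, LW, MQ, NB, OZ, QB, RS, SA
Level 3: II, SG
RS first appears at level 2.

2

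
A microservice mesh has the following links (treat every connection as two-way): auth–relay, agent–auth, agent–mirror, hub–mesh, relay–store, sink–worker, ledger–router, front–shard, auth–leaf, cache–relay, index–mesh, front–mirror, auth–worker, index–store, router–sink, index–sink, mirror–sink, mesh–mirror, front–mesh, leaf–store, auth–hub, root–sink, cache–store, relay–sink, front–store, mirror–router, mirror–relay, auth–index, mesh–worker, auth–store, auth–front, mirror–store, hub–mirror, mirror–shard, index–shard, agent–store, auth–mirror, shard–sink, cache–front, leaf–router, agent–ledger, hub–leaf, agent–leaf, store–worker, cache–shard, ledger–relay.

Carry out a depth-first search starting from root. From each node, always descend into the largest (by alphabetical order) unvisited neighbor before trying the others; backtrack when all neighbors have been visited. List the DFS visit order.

Visit root
root → sink
sink → worker
worker → store
store → relay
relay → mirror
mirror → shard
shard → index
index → mesh
mesh → hub
hub → leaf
leaf → router
router → ledger
ledger → agent
agent → auth
auth → front
front → cache

root → sink → worker → store → relay → mirror → shard → index → mesh → hub → leaf → router → ledger → agent → auth → front → cache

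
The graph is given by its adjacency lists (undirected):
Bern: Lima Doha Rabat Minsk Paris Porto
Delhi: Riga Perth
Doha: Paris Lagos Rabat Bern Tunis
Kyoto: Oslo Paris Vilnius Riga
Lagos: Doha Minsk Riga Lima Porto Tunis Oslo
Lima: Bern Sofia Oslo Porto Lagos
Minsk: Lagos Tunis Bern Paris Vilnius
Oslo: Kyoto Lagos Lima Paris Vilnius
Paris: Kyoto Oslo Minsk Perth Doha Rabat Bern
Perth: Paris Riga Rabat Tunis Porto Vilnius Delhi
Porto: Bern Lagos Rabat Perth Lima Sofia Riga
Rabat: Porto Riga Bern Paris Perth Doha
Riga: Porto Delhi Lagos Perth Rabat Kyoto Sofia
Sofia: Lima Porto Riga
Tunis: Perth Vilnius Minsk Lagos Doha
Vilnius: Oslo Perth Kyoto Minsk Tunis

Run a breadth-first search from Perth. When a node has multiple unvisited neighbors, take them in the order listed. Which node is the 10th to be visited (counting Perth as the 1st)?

Oslo

Visit Perth; enqueue Paris, Riga, Rabat, Tunis, Porto, Vilnius, Delhi → queue [Paris, Riga, Rabat, Tunis, Porto, Vilnius, Delhi]
Visit Paris; enqueue Kyoto, Oslo, Minsk, Doha, Bern → queue [Riga, Rabat, Tunis, Porto, Vilnius, Delhi, Kyoto, Oslo, Minsk, Doha, Bern]
Visit Riga; enqueue Lagos, Sofia → queue [Rabat, Tunis, Porto, Vilnius, Delhi, Kyoto, Oslo, Minsk, Doha, Bern, Lagos, Sofia]
Visit Rabat → queue [Tunis, Porto, Vilnius, Delhi, Kyoto, Oslo, Minsk, Doha, Bern, Lagos, Sofia]
Visit Tunis → queue [Porto, Vilnius, Delhi, Kyoto, Oslo, Minsk, Doha, Bern, Lagos, Sofia]
Visit Porto; enqueue Lima → queue [Vilnius, Delhi, Kyoto, Oslo, Minsk, Doha, Bern, Lagos, Sofia, Lima]
Visit Vilnius → queue [Delhi, Kyoto, Oslo, Minsk, Doha, Bern, Lagos, Sofia, Lima]
Visit Delhi → queue [Kyoto, Oslo, Minsk, Doha, Bern, Lagos, Sofia, Lima]
Visit Kyoto → queue [Oslo, Minsk, Doha, Bern, Lagos, Sofia, Lima]
Visit Oslo → queue [Minsk, Doha, Bern, Lagos, Sofia, Lima]
Visit Minsk → queue [Doha, Bern, Lagos, Sofia, Lima]
Visit Doha → queue [Bern, Lagos, Sofia, Lima]
Visit Bern → queue [Lagos, Sofia, Lima]
Visit Lagos → queue [Sofia, Lima]
Visit Sofia → queue [Lima]
Visit Lima → queue []

Visit order: Perth, Paris, Riga, Rabat, Tunis, Porto, Vilnius, Delhi, Kyoto, Oslo, Minsk, Doha, Bern, Lagos, Sofia, Lima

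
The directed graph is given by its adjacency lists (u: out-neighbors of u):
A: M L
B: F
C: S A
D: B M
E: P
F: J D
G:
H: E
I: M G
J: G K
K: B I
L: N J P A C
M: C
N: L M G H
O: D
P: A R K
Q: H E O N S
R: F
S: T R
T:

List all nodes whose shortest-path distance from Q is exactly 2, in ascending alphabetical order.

Level 0: Q
Level 1: E, H, N, O, S
Level 2: D, G, L, M, P, R, T
Level 3: A, B, C, F, J, K
Level 4: I

D, G, L, M, P, R, T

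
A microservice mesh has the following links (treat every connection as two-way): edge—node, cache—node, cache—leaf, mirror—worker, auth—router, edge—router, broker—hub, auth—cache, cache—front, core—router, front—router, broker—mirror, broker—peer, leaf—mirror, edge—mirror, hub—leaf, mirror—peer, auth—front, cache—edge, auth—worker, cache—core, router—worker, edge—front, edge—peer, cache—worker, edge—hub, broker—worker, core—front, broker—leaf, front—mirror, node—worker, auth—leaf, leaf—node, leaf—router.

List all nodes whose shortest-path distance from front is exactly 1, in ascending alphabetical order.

Level 0: front
Level 1: auth, cache, core, edge, mirror, router
Level 2: broker, hub, leaf, node, peer, worker

auth, cache, core, edge, mirror, router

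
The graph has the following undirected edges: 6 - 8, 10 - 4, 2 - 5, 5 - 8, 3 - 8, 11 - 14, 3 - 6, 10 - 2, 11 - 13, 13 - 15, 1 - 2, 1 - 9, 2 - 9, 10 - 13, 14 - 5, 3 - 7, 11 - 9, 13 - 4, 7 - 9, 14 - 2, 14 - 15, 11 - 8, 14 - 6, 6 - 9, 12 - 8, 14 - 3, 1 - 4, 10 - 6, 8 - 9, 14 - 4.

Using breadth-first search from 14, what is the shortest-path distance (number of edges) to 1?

2

Level 0: 14
Level 1: 2, 3, 4, 5, 6, 11, 15
Level 2: 1, 7, 8, 9, 10, 13
Level 3: 12
1 first appears at level 2.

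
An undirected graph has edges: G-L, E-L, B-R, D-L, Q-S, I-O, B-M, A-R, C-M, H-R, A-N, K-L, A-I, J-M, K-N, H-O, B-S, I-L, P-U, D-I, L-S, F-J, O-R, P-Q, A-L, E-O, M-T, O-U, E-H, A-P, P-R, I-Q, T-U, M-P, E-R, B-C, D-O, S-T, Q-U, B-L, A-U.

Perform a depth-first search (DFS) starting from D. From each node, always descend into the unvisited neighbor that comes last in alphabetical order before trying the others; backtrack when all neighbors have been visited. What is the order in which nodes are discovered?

Visit D
D → O
O → U
U → T
T → S
S → Q
Q → P
P → R
R → H
H → E
E → L
L → K
K → N
N → A
A → I
L → G
L → B
B → M
M → J
J → F
M → C

D O U T S Q P R H E L K N A I G B M J F C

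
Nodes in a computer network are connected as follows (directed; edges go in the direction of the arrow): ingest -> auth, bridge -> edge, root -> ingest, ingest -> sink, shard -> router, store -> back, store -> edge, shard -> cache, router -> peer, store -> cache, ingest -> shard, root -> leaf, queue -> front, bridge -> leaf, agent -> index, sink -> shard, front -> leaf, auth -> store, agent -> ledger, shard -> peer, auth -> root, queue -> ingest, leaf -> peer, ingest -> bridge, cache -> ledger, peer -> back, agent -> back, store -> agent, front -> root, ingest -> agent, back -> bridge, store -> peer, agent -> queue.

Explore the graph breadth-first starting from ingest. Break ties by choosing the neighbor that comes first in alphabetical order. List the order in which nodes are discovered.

Visit ingest; enqueue agent, auth, bridge, shard, sink → queue [agent, auth, bridge, shard, sink]
Visit agent; enqueue back, index, ledger, queue → queue [auth, bridge, shard, sink, back, index, ledger, queue]
Visit auth; enqueue root, store → queue [bridge, shard, sink, back, index, ledger, queue, root, store]
Visit bridge; enqueue edge, leaf → queue [shard, sink, back, index, ledger, queue, root, store, edge, leaf]
Visit shard; enqueue cache, peer, router → queue [sink, back, index, ledger, queue, root, store, edge, leaf, cache, peer, router]
Visit sink → queue [back, index, ledger, queue, root, store, edge, leaf, cache, peer, router]
Visit back → queue [index, ledger, queue, root, store, edge, leaf, cache, peer, router]
Visit index → queue [ledger, queue, root, store, edge, leaf, cache, peer, router]
Visit ledger → queue [queue, root, store, edge, leaf, cache, peer, router]
Visit queue; enqueue front → queue [root, store, edge, leaf, cache, peer, router, front]
Visit root → queue [store, edge, leaf, cache, peer, router, front]
Visit store → queue [edge, leaf, cache, peer, router, front]
Visit edge → queue [leaf, cache, peer, router, front]
Visit leaf → queue [cache, peer, router, front]
Visit cache → queue [peer, router, front]
Visit peer → queue [router, front]
Visit router → queue [front]
Visit front → queue []

ingest -> agent -> auth -> bridge -> shard -> sink -> back -> index -> ledger -> queue -> root -> store -> edge -> leaf -> cache -> peer -> router -> front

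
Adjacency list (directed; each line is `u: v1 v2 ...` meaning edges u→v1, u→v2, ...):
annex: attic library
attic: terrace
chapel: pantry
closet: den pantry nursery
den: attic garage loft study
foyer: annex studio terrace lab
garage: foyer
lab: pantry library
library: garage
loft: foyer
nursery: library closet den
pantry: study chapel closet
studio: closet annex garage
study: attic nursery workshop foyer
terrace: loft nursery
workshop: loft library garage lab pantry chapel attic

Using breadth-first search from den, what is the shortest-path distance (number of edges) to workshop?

2

Level 0: den
Level 1: attic, garage, loft, study
Level 2: foyer, nursery, terrace, workshop
Level 3: annex, chapel, closet, lab, library, pantry, studio
workshop first appears at level 2.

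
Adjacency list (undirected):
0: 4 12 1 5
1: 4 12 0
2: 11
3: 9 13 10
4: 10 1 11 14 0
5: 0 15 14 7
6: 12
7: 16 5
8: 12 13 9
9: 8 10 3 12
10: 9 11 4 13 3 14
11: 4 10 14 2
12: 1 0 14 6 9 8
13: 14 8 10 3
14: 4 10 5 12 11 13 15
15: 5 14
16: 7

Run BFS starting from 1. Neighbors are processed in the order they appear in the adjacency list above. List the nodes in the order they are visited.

Visit 1; enqueue 4, 12, 0 → queue [4, 12, 0]
Visit 4; enqueue 10, 11, 14 → queue [12, 0, 10, 11, 14]
Visit 12; enqueue 6, 9, 8 → queue [0, 10, 11, 14, 6, 9, 8]
Visit 0; enqueue 5 → queue [10, 11, 14, 6, 9, 8, 5]
Visit 10; enqueue 13, 3 → queue [11, 14, 6, 9, 8, 5, 13, 3]
Visit 11; enqueue 2 → queue [14, 6, 9, 8, 5, 13, 3, 2]
Visit 14; enqueue 15 → queue [6, 9, 8, 5, 13, 3, 2, 15]
Visit 6 → queue [9, 8, 5, 13, 3, 2, 15]
Visit 9 → queue [8, 5, 13, 3, 2, 15]
Visit 8 → queue [5, 13, 3, 2, 15]
Visit 5; enqueue 7 → queue [13, 3, 2, 15, 7]
Visit 13 → queue [3, 2, 15, 7]
Visit 3 → queue [2, 15, 7]
Visit 2 → queue [15, 7]
Visit 15 → queue [7]
Visit 7; enqueue 16 → queue [16]
Visit 16 → queue []

1 4 12 0 10 11 14 6 9 8 5 13 3 2 15 7 16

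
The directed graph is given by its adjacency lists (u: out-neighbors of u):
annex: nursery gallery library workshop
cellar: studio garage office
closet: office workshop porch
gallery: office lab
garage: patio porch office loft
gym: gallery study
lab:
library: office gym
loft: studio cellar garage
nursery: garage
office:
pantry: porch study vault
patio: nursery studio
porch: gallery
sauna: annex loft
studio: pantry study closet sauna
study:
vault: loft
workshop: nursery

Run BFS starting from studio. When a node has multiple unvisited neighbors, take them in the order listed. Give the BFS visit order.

Visit studio; enqueue pantry, study, closet, sauna → queue [pantry, study, closet, sauna]
Visit pantry; enqueue porch, vault → queue [study, closet, sauna, porch, vault]
Visit study → queue [closet, sauna, porch, vault]
Visit closet; enqueue office, workshop → queue [sauna, porch, vault, office, workshop]
Visit sauna; enqueue annex, loft → queue [porch, vault, office, workshop, annex, loft]
Visit porch; enqueue gallery → queue [vault, office, workshop, annex, loft, gallery]
Visit vault → queue [office, workshop, annex, loft, gallery]
Visit office → queue [workshop, annex, loft, gallery]
Visit workshop; enqueue nursery → queue [annex, loft, gallery, nursery]
Visit annex; enqueue library → queue [loft, gallery, nursery, library]
Visit loft; enqueue cellar, garage → queue [gallery, nursery, library, cellar, garage]
Visit gallery; enqueue lab → queue [nursery, library, cellar, garage, lab]
Visit nursery → queue [library, cellar, garage, lab]
Visit library; enqueue gym → queue [cellar, garage, lab, gym]
Visit cellar → queue [garage, lab, gym]
Visit garage; enqueue patio → queue [lab, gym, patio]
Visit lab → queue [gym, patio]
Visit gym → queue [patio]
Visit patio → queue []

studio → pantry → study → closet → sauna → porch → vault → office → workshop → annex → loft → gallery → nursery → library → cellar → garage → lab → gym → patio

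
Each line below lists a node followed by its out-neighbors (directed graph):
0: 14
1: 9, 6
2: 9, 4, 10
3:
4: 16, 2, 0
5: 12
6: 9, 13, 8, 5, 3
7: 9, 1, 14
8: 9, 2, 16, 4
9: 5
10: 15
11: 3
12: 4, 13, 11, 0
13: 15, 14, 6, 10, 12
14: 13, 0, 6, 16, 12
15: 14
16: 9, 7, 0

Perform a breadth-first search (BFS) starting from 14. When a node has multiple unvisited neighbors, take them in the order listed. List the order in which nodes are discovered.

14, 13, 0, 6, 16, 12, 15, 10, 9, 8, 5, 3, 7, 4, 11, 2, 1

Visit 14; enqueue 13, 0, 6, 16, 12 → queue [13, 0, 6, 16, 12]
Visit 13; enqueue 15, 10 → queue [0, 6, 16, 12, 15, 10]
Visit 0 → queue [6, 16, 12, 15, 10]
Visit 6; enqueue 9, 8, 5, 3 → queue [16, 12, 15, 10, 9, 8, 5, 3]
Visit 16; enqueue 7 → queue [12, 15, 10, 9, 8, 5, 3, 7]
Visit 12; enqueue 4, 11 → queue [15, 10, 9, 8, 5, 3, 7, 4, 11]
Visit 15 → queue [10, 9, 8, 5, 3, 7, 4, 11]
Visit 10 → queue [9, 8, 5, 3, 7, 4, 11]
Visit 9 → queue [8, 5, 3, 7, 4, 11]
Visit 8; enqueue 2 → queue [5, 3, 7, 4, 11, 2]
Visit 5 → queue [3, 7, 4, 11, 2]
Visit 3 → queue [7, 4, 11, 2]
Visit 7; enqueue 1 → queue [4, 11, 2, 1]
Visit 4 → queue [11, 2, 1]
Visit 11 → queue [2, 1]
Visit 2 → queue [1]
Visit 1 → queue []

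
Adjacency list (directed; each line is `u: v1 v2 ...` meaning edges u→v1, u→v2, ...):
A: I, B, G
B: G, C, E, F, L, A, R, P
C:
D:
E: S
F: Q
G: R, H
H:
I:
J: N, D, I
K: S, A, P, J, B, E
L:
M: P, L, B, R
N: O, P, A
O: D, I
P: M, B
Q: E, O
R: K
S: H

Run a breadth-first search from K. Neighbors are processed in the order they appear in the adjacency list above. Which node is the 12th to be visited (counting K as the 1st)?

Visit K; enqueue S, A, P, J, B, E → queue [S, A, P, J, B, E]
Visit S; enqueue H → queue [A, P, J, B, E, H]
Visit A; enqueue I, G → queue [P, J, B, E, H, I, G]
Visit P; enqueue M → queue [J, B, E, H, I, G, M]
Visit J; enqueue N, D → queue [B, E, H, I, G, M, N, D]
Visit B; enqueue C, F, L, R → queue [E, H, I, G, M, N, D, C, F, L, R]
Visit E → queue [H, I, G, M, N, D, C, F, L, R]
Visit H → queue [I, G, M, N, D, C, F, L, R]
Visit I → queue [G, M, N, D, C, F, L, R]
Visit G → queue [M, N, D, C, F, L, R]
Visit M → queue [N, D, C, F, L, R]
Visit N; enqueue O → queue [D, C, F, L, R, O]
Visit D → queue [C, F, L, R, O]
Visit C → queue [F, L, R, O]
Visit F; enqueue Q → queue [L, R, O, Q]
Visit L → queue [R, O, Q]
Visit R → queue [O, Q]
Visit O → queue [Q]
Visit Q → queue []

Visit order: K, S, A, P, J, B, E, H, I, G, M, N, D, C, F, L, R, O, Q

N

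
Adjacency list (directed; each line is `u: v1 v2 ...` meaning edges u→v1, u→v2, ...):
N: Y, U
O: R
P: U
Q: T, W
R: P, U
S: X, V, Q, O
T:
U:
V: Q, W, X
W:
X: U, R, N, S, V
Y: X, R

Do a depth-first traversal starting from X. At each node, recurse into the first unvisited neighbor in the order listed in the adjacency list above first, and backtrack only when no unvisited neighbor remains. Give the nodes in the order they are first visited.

X U R P N Y S V Q T W O

Visit X
X → U
X → R
R → P
X → N
N → Y
X → S
S → V
V → Q
Q → T
Q → W
S → O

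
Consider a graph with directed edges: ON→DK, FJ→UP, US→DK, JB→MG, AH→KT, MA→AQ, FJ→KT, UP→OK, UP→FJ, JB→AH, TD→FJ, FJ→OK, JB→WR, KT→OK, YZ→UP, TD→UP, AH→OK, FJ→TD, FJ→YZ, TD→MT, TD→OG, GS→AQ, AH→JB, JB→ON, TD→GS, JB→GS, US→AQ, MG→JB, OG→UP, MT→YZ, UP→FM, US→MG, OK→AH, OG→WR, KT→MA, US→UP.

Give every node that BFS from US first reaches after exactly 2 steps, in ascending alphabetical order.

FJ, FM, JB, OK

Level 0: US
Level 1: AQ, DK, MG, UP
Level 2: FJ, FM, JB, OK
Level 3: AH, GS, KT, ON, TD, WR, YZ
Level 4: MA, MT, OG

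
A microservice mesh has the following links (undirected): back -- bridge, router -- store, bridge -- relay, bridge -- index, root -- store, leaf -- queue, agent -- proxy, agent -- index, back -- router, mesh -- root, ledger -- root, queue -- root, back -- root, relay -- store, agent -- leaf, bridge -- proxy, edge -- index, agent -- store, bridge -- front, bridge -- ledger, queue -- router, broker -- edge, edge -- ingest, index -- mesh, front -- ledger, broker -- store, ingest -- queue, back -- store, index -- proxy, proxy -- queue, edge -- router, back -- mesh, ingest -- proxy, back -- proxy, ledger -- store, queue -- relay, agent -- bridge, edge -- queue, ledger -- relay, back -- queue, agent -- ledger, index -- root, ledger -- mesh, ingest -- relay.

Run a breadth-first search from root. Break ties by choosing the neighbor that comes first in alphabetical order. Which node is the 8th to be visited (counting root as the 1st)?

Visit root; enqueue back, index, ledger, mesh, queue, store → queue [back, index, ledger, mesh, queue, store]
Visit back; enqueue bridge, proxy, router → queue [index, ledger, mesh, queue, store, bridge, proxy, router]
Visit index; enqueue agent, edge → queue [ledger, mesh, queue, store, bridge, proxy, router, agent, edge]
Visit ledger; enqueue front, relay → queue [mesh, queue, store, bridge, proxy, router, agent, edge, front, relay]
Visit mesh → queue [queue, store, bridge, proxy, router, agent, edge, front, relay]
Visit queue; enqueue ingest, leaf → queue [store, bridge, proxy, router, agent, edge, front, relay, ingest, leaf]
Visit store; enqueue broker → queue [bridge, proxy, router, agent, edge, front, relay, ingest, leaf, broker]
Visit bridge → queue [proxy, router, agent, edge, front, relay, ingest, leaf, broker]
Visit proxy → queue [router, agent, edge, front, relay, ingest, leaf, broker]
Visit router → queue [agent, edge, front, relay, ingest, leaf, broker]
Visit agent → queue [edge, front, relay, ingest, leaf, broker]
Visit edge → queue [front, relay, ingest, leaf, broker]
Visit front → queue [relay, ingest, leaf, broker]
Visit relay → queue [ingest, leaf, broker]
Visit ingest → queue [leaf, broker]
Visit leaf → queue [broker]
Visit broker → queue []

Visit order: root, back, index, ledger, mesh, queue, store, bridge, proxy, router, agent, edge, front, relay, ingest, leaf, broker

bridge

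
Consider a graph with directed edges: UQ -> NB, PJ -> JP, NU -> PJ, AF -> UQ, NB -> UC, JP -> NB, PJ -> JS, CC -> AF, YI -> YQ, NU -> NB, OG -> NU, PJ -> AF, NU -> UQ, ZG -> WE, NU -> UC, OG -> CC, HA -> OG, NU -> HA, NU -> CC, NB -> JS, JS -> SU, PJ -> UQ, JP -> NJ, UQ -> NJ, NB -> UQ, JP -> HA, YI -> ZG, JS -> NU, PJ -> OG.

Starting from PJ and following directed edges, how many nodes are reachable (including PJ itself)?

13

BFS from PJ visits: PJ, AF, JP, JS, OG, UQ, HA, NB, NJ, NU, SU, CC, UC
Reachable nodes: 13 of 17 total.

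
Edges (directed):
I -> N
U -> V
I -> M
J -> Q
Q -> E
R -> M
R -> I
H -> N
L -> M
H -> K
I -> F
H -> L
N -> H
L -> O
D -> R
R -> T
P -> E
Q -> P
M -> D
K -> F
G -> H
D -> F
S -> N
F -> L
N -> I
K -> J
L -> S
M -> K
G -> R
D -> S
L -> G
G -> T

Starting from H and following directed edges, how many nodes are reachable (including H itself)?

BFS from H visits: H, N, L, K, I, S, O, M, G, J, F, D, T, R, Q, P, E
Reachable nodes: 17 of 19 total.

17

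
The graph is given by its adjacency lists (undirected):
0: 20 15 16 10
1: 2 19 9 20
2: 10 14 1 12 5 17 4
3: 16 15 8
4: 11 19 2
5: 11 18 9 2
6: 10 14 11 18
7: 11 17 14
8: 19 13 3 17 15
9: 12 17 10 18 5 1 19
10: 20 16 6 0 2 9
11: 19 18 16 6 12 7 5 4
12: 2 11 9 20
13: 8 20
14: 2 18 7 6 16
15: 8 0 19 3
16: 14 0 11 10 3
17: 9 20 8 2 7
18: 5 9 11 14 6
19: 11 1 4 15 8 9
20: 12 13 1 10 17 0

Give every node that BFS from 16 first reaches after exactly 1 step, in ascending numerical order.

0, 3, 10, 11, 14

Level 0: 16
Level 1: 0, 3, 10, 11, 14
Level 2: 2, 4, 5, 6, 7, 8, 9, 12, 15, 18, 19, 20
Level 3: 1, 13, 17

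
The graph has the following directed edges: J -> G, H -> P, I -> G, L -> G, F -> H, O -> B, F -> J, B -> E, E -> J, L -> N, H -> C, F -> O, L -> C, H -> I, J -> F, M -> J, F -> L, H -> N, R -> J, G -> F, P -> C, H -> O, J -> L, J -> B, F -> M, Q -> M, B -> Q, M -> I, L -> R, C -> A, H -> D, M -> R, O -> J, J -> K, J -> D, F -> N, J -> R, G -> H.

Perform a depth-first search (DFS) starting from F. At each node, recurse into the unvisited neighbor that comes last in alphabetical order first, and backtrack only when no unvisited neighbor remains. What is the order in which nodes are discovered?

F O J R L N G H P C A I D K B Q M E

Visit F
F → O
O → J
J → R
J → L
L → N
L → G
G → H
H → P
P → C
C → A
H → I
H → D
J → K
J → B
B → Q
Q → M
B → E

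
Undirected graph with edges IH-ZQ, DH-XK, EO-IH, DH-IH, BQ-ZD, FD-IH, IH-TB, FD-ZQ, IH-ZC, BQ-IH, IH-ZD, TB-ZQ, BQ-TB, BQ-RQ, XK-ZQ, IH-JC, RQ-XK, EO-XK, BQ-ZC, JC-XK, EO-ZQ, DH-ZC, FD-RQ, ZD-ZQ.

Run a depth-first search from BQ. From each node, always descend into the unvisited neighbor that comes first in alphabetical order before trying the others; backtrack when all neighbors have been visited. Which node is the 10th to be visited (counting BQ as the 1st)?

Visit BQ
BQ → IH
IH → DH
DH → XK
XK → EO
EO → ZQ
ZQ → FD
FD → RQ
ZQ → TB
ZQ → ZD
XK → JC
DH → ZC

Visit order: BQ, IH, DH, XK, EO, ZQ, FD, RQ, TB, ZD, JC, ZC

ZD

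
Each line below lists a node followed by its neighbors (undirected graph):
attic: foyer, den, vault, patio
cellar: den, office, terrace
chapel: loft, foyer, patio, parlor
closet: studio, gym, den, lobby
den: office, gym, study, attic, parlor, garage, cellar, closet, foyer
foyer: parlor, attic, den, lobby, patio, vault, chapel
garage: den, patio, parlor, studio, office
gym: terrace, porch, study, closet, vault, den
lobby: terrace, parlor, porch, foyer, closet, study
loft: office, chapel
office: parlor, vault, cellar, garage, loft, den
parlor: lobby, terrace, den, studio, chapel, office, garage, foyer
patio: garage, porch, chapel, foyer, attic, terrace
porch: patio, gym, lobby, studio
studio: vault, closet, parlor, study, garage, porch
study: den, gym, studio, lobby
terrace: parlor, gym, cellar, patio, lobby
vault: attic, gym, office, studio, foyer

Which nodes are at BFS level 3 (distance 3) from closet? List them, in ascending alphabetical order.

Level 0: closet
Level 1: den, gym, lobby, studio
Level 2: attic, cellar, foyer, garage, office, parlor, porch, study, terrace, vault
Level 3: chapel, loft, patio

chapel, loft, patio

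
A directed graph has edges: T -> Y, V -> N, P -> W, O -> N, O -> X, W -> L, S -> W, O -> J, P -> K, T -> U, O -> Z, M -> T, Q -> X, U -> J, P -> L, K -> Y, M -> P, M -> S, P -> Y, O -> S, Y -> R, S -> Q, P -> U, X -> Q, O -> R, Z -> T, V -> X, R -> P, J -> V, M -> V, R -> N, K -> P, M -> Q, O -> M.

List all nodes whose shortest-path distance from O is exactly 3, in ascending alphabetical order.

Level 0: O
Level 1: J, M, N, R, S, X, Z
Level 2: P, Q, T, V, W
Level 3: K, L, U, Y

K, L, U, Y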